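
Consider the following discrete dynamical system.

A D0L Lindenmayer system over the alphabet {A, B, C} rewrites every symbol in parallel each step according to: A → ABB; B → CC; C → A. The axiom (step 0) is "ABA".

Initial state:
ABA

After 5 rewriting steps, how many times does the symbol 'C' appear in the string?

48

[0] ABA
[1] ABBCCABB
[2] ABBCCCCAAABBCCCC
[3] ABBCCCCAAAAABBABBABBCCCCAAAA
[4] ABBCCCCAAAAABBABBABBABBABBCCCCABBCCCCABBCCCCAAAAABBABBABBABB
[5] ABBCCCCAAAAABBABBABBABBABBCCCCABBCCCCABBCCCCABBCCCCABBCCCC…CCCAAAAABBCCCCAAAAABBABBABBABBABBCCCCABBCCCCABBCCCCABBCCCC  (len 124)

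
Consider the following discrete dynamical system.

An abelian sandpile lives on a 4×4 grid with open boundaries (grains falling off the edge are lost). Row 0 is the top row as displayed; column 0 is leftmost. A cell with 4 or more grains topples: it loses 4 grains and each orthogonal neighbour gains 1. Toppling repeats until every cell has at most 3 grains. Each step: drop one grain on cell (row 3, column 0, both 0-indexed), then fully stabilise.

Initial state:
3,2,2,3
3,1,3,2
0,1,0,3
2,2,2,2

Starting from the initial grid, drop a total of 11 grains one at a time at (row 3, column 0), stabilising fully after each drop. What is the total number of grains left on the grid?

k=0  3,2,2,3
3,1,3,2
0,1,0,3
2,2,2,2
k=1  3,2,2,3
3,1,3,2
0,1,0,3
3,2,2,2
k=2  3,2,2,3
3,1,3,2
1,1,0,3
0,3,2,2
k=3  3,2,2,3
3,1,3,2
1,1,0,3
1,3,2,2
k=4  3,2,2,3
3,1,3,2
1,1,0,3
2,3,2,2
k=5  3,2,2,3
3,1,3,2
1,1,0,3
3,3,2,2
k=6  3,2,2,3
3,1,3,2
2,2,0,3
1,0,3,2
k=7  3,2,2,3
3,1,3,2
2,2,0,3
2,0,3,2
k=8  3,2,2,3
3,1,3,2
2,2,0,3
3,0,3,2
k=9  3,2,2,3
3,1,3,2
3,2,0,3
0,1,3,2
k=10  3,2,2,3
3,1,3,2
3,2,0,3
1,1,3,2
k=11  3,2,2,3
3,1,3,2
3,2,0,3
2,1,3,2

35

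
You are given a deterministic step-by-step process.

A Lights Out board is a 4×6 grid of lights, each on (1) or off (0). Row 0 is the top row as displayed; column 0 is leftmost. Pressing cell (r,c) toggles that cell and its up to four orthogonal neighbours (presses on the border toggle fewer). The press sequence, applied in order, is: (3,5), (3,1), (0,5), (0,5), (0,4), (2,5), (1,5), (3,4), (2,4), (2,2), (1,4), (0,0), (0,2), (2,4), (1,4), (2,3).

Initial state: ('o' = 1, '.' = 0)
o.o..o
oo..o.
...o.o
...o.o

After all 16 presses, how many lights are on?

[0] o.o..o
oo..o.
...o.o
...o.o
[1] o.o..o
oo..o.
...o..
...oo.
[2] o.o..o
oo..o.
.o.o..
ooooo.
[3] o.o.o.
oo..oo
.o.o..
ooooo.
[4] o.o..o
oo..o.
.o.o..
ooooo.
[5] o.ooo.
oo....
.o.o..
ooooo.
[6] o.ooo.
oo...o
.o.ooo
oooooo
[7] o.oooo
oo..o.
.o.oo.
oooooo
[8] o.oooo
oo..o.
.o.o..
ooo...
[9] o.oooo
oo....
.o..oo
ooo.o.
[10] o.oooo
ooo...
..oooo
oo..o.
[11] o.oo.o
oooooo
..oo.o
oo..o.
[12] .ooo.o
.ooooo
..oo.o
oo..o.
[13] .....o
.o.ooo
..oo.o
oo..o.
[14] .....o
.o.o.o
..o.o.
oo....
[15] ....oo
.o..o.
..o...
oo....
[16] ....oo
.o.oo.
...oo.
oo.o..

10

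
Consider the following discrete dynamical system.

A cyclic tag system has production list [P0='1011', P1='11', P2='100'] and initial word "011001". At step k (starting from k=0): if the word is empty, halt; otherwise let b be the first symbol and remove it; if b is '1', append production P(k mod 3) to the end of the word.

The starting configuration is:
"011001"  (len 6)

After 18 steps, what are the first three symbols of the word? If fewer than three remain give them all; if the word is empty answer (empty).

step 0: "011001"  (len 6)
step 1: "11001"  (len 5)
step 2: "100111"  (len 6)
step 3: "00111100"  (len 8)
step 4: "0111100"  (len 7)
step 5: "111100"  (len 6)
step 6: "11100100"  (len 8)
step 7: "11001001011"  (len 11)
step 8: "100100101111"  (len 12)
step 9: "00100101111100"  (len 14)
step 10: "0100101111100"  (len 13)
step 11: "100101111100"  (len 12)
step 12: "00101111100100"  (len 14)
step 13: "0101111100100"  (len 13)
step 14: "101111100100"  (len 12)
step 15: "01111100100100"  (len 14)
step 16: "1111100100100"  (len 13)
step 17: "11110010010011"  (len 14)
step 18: "1110010010011100"  (len 16)

111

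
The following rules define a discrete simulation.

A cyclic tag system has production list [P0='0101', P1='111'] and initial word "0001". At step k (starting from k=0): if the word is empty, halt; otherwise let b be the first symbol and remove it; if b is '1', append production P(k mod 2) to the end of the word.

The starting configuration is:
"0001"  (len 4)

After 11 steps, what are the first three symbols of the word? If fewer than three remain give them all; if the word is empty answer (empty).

k=0  "0001"  (len 4)
k=1  "001"  (len 3)
k=2  "01"  (len 2)
k=3  "1"  (len 1)
k=4  "111"  (len 3)
k=5  "110101"  (len 6)
k=6  "10101111"  (len 8)
k=7  "01011110101"  (len 11)
k=8  "1011110101"  (len 10)
k=9  "0111101010101"  (len 13)
k=10  "111101010101"  (len 12)
k=11  "111010101010101"  (len 15)

111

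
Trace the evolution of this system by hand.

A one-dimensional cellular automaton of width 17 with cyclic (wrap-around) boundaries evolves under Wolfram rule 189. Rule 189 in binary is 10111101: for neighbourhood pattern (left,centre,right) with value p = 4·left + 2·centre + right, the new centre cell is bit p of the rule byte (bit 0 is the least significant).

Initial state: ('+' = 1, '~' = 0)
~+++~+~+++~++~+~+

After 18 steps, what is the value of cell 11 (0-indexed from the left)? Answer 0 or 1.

step 0: ~+++~+~+++~++~+~+
step 1: +++~+++++~++~++++
step 2: ++~+++++~++~+++++
step 3: +~+++++~++~++++++
step 4: ~+++++~++~+++++++
step 5: +++++~++~+++++++~
step 6: ++++~++~+++++++~+
step 7: +++~++~+++++++~++
step 8: ++~++~+++++++~+++
step 9: +~++~+++++++~++++
step 10: ~++~+++++++~+++++
step 11: ++~+++++++~+++++~
step 12: +~+++++++~+++++~+
step 13: ~+++++++~+++++~++
step 14: +++++++~+++++~++~
step 15: ++++++~+++++~++~+
step 16: +++++~+++++~++~++
step 17: ++++~+++++~++~+++
step 18: +++~+++++~++~++++

1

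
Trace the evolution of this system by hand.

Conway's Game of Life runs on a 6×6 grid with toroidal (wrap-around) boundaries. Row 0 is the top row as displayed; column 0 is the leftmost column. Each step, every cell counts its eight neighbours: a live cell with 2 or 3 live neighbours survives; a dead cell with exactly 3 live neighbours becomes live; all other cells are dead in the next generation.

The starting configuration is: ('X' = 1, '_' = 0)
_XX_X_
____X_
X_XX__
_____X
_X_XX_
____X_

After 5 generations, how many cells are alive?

2

gen 0: _XX_X_
____X_
X_XX__
_____X
_X_XX_
____X_
gen 1: ____XX
____XX
___XXX
XX___X
___XXX
_X__XX
gen 2: ___X__
X_____
___X__
__X___
_XXX__
______
gen 3: ______
______
______
_X____
_XXX__
___X__
gen 4: ______
______
______
_X____
_X_X__
___X__
gen 5: ______
______
______
__X___
______
__X___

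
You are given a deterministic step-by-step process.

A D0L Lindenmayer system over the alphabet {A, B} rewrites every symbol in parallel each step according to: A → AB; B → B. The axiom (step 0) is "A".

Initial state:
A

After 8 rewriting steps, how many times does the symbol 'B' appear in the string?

k=0  A
k=1  AB
k=2  ABB
k=3  ABBB
k=4  ABBBB
k=5  ABBBBB
k=6  ABBBBBB
k=7  ABBBBBBB
k=8  ABBBBBBBB

8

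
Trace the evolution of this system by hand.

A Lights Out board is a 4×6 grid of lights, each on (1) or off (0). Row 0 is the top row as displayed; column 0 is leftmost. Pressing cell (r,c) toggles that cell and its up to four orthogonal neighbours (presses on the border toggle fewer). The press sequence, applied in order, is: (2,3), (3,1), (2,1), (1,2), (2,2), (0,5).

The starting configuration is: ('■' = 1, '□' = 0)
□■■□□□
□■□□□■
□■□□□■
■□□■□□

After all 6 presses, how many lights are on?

k=0  □■■□□□
□■□□□■
□■□□□■
■□□■□□
k=1  □■■□□□
□■□■□■
□■■■■■
■□□□□□
k=2  □■■□□□
□■□■□■
□□■■■■
□■■□□□
k=3  □■■□□□
□□□■□■
■■□■■■
□□■□□□
k=4  □■□□□□
□■■□□■
■■■■■■
□□■□□□
k=5  □■□□□□
□■□□□■
■□□□■■
□□□□□□
k=6  □■□□■■
□■□□□□
■□□□■■
□□□□□□

7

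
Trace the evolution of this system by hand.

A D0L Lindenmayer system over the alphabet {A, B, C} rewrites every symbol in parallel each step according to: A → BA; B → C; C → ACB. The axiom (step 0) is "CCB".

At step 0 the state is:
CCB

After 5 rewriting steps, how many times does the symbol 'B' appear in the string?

[0] CCB
[1] ACBACBC
[2] BAACBCBAACBCACB
[3] CBABAACBCACBCBABAACBCACBBAACBC
[4] ACBCBACBABAACBCACBBAACBCACBCBACBABAACBCACBBAACBCCBABAACBCACB
[5] BAACBCACBCBAACBCBACBABAACBCACBBAACBCCBABAACBCACBBAACBCACBCBAACBCBACBABAACBCACBBAACBCCBABAACBCACBACBCBACBABAACBCACBBAACBC

40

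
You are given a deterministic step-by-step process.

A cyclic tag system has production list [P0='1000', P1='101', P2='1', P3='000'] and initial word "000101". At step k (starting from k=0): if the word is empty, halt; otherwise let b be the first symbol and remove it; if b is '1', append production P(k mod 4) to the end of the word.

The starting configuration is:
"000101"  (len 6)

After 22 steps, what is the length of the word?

2

gen 0: "000101"  (len 6)
gen 1: "00101"  (len 5)
gen 2: "0101"  (len 4)
gen 3: "101"  (len 3)
gen 4: "01000"  (len 5)
gen 5: "1000"  (len 4)
gen 6: "000101"  (len 6)
gen 7: "00101"  (len 5)
gen 8: "0101"  (len 4)
gen 9: "101"  (len 3)
gen 10: "01101"  (len 5)
gen 11: "1101"  (len 4)
gen 12: "101000"  (len 6)
gen 13: "010001000"  (len 9)
gen 14: "10001000"  (len 8)
gen 15: "00010001"  (len 8)
gen 16: "0010001"  (len 7)
gen 17: "010001"  (len 6)
gen 18: "10001"  (len 5)
gen 19: "00011"  (len 5)
gen 20: "0011"  (len 4)
gen 21: "011"  (len 3)
gen 22: "11"  (len 2)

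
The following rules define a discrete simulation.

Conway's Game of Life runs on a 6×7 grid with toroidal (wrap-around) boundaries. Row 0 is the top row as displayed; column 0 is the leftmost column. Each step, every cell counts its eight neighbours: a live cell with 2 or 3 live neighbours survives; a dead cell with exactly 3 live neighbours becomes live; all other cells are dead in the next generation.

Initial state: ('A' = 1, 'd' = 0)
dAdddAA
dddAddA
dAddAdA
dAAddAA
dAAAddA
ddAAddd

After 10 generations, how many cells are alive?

gen 0: dAdddAA
dddAddA
dAddAdA
dAAddAA
dAAAddA
ddAAddd
gen 1: AddAAAA
ddAdAdA
dAdAAdA
ddddAdA
ddddAAA
dddAAAA
gen 2: AdAdddd
dAAdddd
ddAdAdA
ddddddA
Adddddd
ddddddd
gen 3: ddAdddd
AdAdddd
AAAAdAd
AddddAA
ddddddd
dAddddd
gen 4: ddAdddd
AdddddA
ddAAAAd
AdAdAAd
AdddddA
ddddddd
gen 5: ddddddd
dAAdAAA
AdAdddd
AdAdddd
AAdddAA
ddddddd
gen 6: dddddAd
AAAAdAA
AdAddAd
ddAdddd
AAddddA
AdddddA
gen 7: ddAdAAd
AdAAdAd
AdddAAd
ddAdddd
dAddddA
dAdddAd
gen 8: ddAddAd
ddAdddd
ddAdAAd
AAdddAA
AAAdddd
AAAdAAA
gen 9: AdAdAAd
dAAdAAd
AdAAAAd
dddAAAd
dddAAdd
ddddAAd
gen 10: ddAdddd
Adddddd
ddddddd
ddddddA
ddddddd
ddddddA

4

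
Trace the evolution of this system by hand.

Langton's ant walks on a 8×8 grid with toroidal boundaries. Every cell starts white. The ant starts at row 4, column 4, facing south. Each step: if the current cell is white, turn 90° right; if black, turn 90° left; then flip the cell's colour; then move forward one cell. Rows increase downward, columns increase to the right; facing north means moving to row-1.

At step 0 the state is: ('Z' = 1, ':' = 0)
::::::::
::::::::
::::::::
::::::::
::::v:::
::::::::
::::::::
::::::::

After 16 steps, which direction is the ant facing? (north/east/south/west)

k=0  ::::::::
::::::::
::::::::
::::::::
::::v:::
::::::::
::::::::
::::::::
k=1  ::::::::
::::::::
::::::::
::::::::
:::<Z:::
::::::::
::::::::
::::::::
k=2  ::::::::
::::::::
::::::::
:::^::::
:::ZZ:::
::::::::
::::::::
::::::::
k=3  ::::::::
::::::::
::::::::
:::Z>:::
:::ZZ:::
::::::::
::::::::
::::::::
k=4  ::::::::
::::::::
::::::::
:::ZZ:::
:::Zv:::
::::::::
::::::::
::::::::
k=5  ::::::::
::::::::
::::::::
:::ZZ:::
:::Z:>::
::::::::
::::::::
::::::::
k=6  ::::::::
::::::::
::::::::
:::ZZ:::
:::Z:Z::
:::::v::
::::::::
::::::::
k=7  ::::::::
::::::::
::::::::
:::ZZ:::
:::Z:Z::
::::<Z::
::::::::
::::::::
k=8  ::::::::
::::::::
::::::::
:::ZZ:::
:::Z^Z::
::::ZZ::
::::::::
::::::::
k=9  ::::::::
::::::::
::::::::
:::ZZ:::
:::ZZ>::
::::ZZ::
::::::::
::::::::
k=10  ::::::::
::::::::
::::::::
:::ZZ^::
:::ZZ:::
::::ZZ::
::::::::
::::::::
k=11  ::::::::
::::::::
::::::::
:::ZZZ>:
:::ZZ:::
::::ZZ::
::::::::
::::::::
k=12  ::::::::
::::::::
::::::::
:::ZZZZ:
:::ZZ:v:
::::ZZ::
::::::::
::::::::
k=13  ::::::::
::::::::
::::::::
:::ZZZZ:
:::ZZ<Z:
::::ZZ::
::::::::
::::::::
k=14  ::::::::
::::::::
::::::::
:::ZZ^Z:
:::ZZZZ:
::::ZZ::
::::::::
::::::::
k=15  ::::::::
::::::::
::::::::
:::Z<:Z:
:::ZZZZ:
::::ZZ::
::::::::
::::::::
k=16  ::::::::
::::::::
::::::::
:::Z::Z:
:::ZvZZ:
::::ZZ::
::::::::
::::::::

south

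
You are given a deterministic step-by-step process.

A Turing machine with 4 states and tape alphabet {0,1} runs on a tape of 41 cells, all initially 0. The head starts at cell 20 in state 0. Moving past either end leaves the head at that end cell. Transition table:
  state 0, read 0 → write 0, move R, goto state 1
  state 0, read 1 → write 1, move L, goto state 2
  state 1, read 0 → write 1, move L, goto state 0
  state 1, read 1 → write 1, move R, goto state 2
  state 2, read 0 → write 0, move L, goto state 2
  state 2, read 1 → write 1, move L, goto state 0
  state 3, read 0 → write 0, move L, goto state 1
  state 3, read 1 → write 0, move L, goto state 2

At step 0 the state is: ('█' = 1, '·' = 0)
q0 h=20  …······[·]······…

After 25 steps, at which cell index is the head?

gen 0: q0 h=20  …······[·]······…
gen 1: q1 h=21  …······[·]······…
gen 2: q0 h=20  …······[·]█·····…
gen 3: q1 h=21  …······[█]······…
gen 4: q2 h=22  …·····█[·]······…
gen 5: q2 h=21  …······[█]······…
gen 6: q0 h=20  …······[·]█·····…
gen 7: q1 h=21  …······[█]······…
gen 8: q2 h=22  …·····█[·]······…
gen 9: q2 h=21  …······[█]······…
gen 10: q0 h=20  …······[·]█·····…
gen 11: q1 h=21  …······[█]······…
gen 12: q2 h=22  …·····█[·]······…
gen 13: q2 h=21  …······[█]······…
gen 14: q0 h=20  …······[·]█·····…
gen 15: q1 h=21  …······[█]······…
gen 16: q2 h=22  …·····█[·]······…
gen 17: q2 h=21  …······[█]······…
gen 18: q0 h=20  …······[·]█·····…
gen 19: q1 h=21  …······[█]······…
gen 20: q2 h=22  …·····█[·]······…
gen 21: q2 h=21  …······[█]······…
gen 22: q0 h=20  …······[·]█·····…
gen 23: q1 h=21  …······[█]······…
gen 24: q2 h=22  …·····█[·]······…
gen 25: q2 h=21  …······[█]······…

21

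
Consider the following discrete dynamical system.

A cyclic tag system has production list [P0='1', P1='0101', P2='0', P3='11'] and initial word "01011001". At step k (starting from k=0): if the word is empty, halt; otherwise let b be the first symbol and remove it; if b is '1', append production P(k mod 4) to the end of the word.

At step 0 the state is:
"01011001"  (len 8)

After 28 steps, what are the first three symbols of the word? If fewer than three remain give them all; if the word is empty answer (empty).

011

step 0: "01011001"  (len 8)
step 1: "1011001"  (len 7)
step 2: "0110010101"  (len 10)
step 3: "110010101"  (len 9)
step 4: "1001010111"  (len 10)
step 5: "0010101111"  (len 10)
step 6: "010101111"  (len 9)
step 7: "10101111"  (len 8)
step 8: "010111111"  (len 9)
step 9: "10111111"  (len 8)
step 10: "01111110101"  (len 11)
step 11: "1111110101"  (len 10)
step 12: "11111010111"  (len 11)
step 13: "11110101111"  (len 11)
step 14: "11101011110101"  (len 14)
step 15: "11010111101010"  (len 14)
step 16: "101011110101011"  (len 15)
step 17: "010111101010111"  (len 15)
step 18: "10111101010111"  (len 14)
step 19: "01111010101110"  (len 14)
step 20: "1111010101110"  (len 13)
step 21: "1110101011101"  (len 13)
step 22: "1101010111010101"  (len 16)
step 23: "1010101110101010"  (len 16)
step 24: "01010111010101011"  (len 17)
step 25: "1010111010101011"  (len 16)
step 26: "0101110101010110101"  (len 19)
step 27: "101110101010110101"  (len 18)
step 28: "0111010101011010111"  (len 19)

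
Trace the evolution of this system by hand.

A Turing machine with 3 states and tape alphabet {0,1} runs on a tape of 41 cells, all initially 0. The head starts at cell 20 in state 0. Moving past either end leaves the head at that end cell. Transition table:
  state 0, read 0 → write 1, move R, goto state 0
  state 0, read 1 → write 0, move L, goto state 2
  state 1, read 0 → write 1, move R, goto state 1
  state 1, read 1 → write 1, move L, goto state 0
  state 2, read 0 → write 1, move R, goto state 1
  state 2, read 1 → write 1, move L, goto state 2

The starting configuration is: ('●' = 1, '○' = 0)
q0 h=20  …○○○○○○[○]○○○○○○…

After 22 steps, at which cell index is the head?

39

gen 0: q0 h=20  …○○○○○○[○]○○○○○○…
gen 1: q0 h=21  …○○○○○●[○]○○○○○○…
gen 2: q0 h=22  …○○○○●●[○]○○○○○○…
gen 3: q0 h=23  …○○○●●●[○]○○○○○○…
gen 4: q0 h=24  …○○●●●●[○]○○○○○○…
gen 5: q0 h=25  …○●●●●●[○]○○○○○○…
gen 6: q0 h=26  …●●●●●●[○]○○○○○○…
gen 7: q0 h=27  …●●●●●●[○]○○○○○○…
gen 8: q0 h=28  …●●●●●●[○]○○○○○○…
gen 9: q0 h=29  …●●●●●●[○]○○○○○○…
gen 10: q0 h=30  …●●●●●●[○]○○○○○○…
gen 11: q0 h=31  …●●●●●●[○]○○○○○○…
gen 12: q0 h=32  …●●●●●●[○]○○○○○○…
gen 13: q0 h=33  …●●●●●●[○]○○○○○○…
gen 14: q0 h=34  …●●●●●●[○]○○○○○○|
gen 15: q0 h=35  …●●●●●●[○]○○○○○|
gen 16: q0 h=36  …●●●●●●[○]○○○○|
gen 17: q0 h=37  …●●●●●●[○]○○○|
gen 18: q0 h=38  …●●●●●●[○]○○|
gen 19: q0 h=39  …●●●●●●[○]○|
gen 20: q0 h=40  …●●●●●●[○]|
gen 21: q0 h=40  …●●●●●●[●]|
gen 22: q2 h=39  …●●●●●●[●]○|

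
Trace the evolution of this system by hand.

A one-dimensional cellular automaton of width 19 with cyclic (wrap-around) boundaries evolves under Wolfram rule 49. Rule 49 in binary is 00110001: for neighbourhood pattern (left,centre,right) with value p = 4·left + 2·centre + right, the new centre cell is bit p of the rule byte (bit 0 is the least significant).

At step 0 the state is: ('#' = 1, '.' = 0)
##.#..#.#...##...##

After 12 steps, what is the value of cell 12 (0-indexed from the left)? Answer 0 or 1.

gen 0: ##.#..#.#...##...##
gen 1: ..#.#..#.##...##...
gen 2: #..#.#..#..##...###
gen 3: .#..#.#..#...##....
gen 4: ..#..#.#..##...####
gen 5: #..#..#.#...##.....
gen 6: .#..#..#.##...####.
gen 7: ..#..#..#..##.....#
gen 8: #..#..#..#...####..
gen 9: .#..#..#..##.....#.
gen 10: ..#..#..#...####..#
gen 11: #..#..#..##.....#..
gen 12: .#..#..#...####..#.

1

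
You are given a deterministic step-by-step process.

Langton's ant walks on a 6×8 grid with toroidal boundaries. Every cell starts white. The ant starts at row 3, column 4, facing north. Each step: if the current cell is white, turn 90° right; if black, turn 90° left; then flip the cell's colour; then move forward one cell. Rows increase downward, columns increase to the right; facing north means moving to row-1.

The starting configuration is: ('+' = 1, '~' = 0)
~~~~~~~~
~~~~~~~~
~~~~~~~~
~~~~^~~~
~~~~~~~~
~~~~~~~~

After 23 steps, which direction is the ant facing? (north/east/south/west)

east

k=0  ~~~~~~~~
~~~~~~~~
~~~~~~~~
~~~~^~~~
~~~~~~~~
~~~~~~~~
k=1  ~~~~~~~~
~~~~~~~~
~~~~~~~~
~~~~+>~~
~~~~~~~~
~~~~~~~~
k=2  ~~~~~~~~
~~~~~~~~
~~~~~~~~
~~~~++~~
~~~~~v~~
~~~~~~~~
k=3  ~~~~~~~~
~~~~~~~~
~~~~~~~~
~~~~++~~
~~~~<+~~
~~~~~~~~
k=4  ~~~~~~~~
~~~~~~~~
~~~~~~~~
~~~~^+~~
~~~~++~~
~~~~~~~~
k=5  ~~~~~~~~
~~~~~~~~
~~~~~~~~
~~~<~+~~
~~~~++~~
~~~~~~~~
k=6  ~~~~~~~~
~~~~~~~~
~~~^~~~~
~~~+~+~~
~~~~++~~
~~~~~~~~
k=7  ~~~~~~~~
~~~~~~~~
~~~+>~~~
~~~+~+~~
~~~~++~~
~~~~~~~~
k=8  ~~~~~~~~
~~~~~~~~
~~~++~~~
~~~+v+~~
~~~~++~~
~~~~~~~~
k=9  ~~~~~~~~
~~~~~~~~
~~~++~~~
~~~<++~~
~~~~++~~
~~~~~~~~
k=10  ~~~~~~~~
~~~~~~~~
~~~++~~~
~~~~++~~
~~~v++~~
~~~~~~~~
k=11  ~~~~~~~~
~~~~~~~~
~~~++~~~
~~~~++~~
~~<+++~~
~~~~~~~~
k=12  ~~~~~~~~
~~~~~~~~
~~~++~~~
~~^~++~~
~~++++~~
~~~~~~~~
k=13  ~~~~~~~~
~~~~~~~~
~~~++~~~
~~+>++~~
~~++++~~
~~~~~~~~
k=14  ~~~~~~~~
~~~~~~~~
~~~++~~~
~~++++~~
~~+v++~~
~~~~~~~~
k=15  ~~~~~~~~
~~~~~~~~
~~~++~~~
~~++++~~
~~+~>+~~
~~~~~~~~
k=16  ~~~~~~~~
~~~~~~~~
~~~++~~~
~~++^+~~
~~+~~+~~
~~~~~~~~
k=17  ~~~~~~~~
~~~~~~~~
~~~++~~~
~~+<~+~~
~~+~~+~~
~~~~~~~~
k=18  ~~~~~~~~
~~~~~~~~
~~~++~~~
~~+~~+~~
~~+v~+~~
~~~~~~~~
k=19  ~~~~~~~~
~~~~~~~~
~~~++~~~
~~+~~+~~
~~<+~+~~
~~~~~~~~
k=20  ~~~~~~~~
~~~~~~~~
~~~++~~~
~~+~~+~~
~~~+~+~~
~~v~~~~~
k=21  ~~~~~~~~
~~~~~~~~
~~~++~~~
~~+~~+~~
~~~+~+~~
~<+~~~~~
k=22  ~~~~~~~~
~~~~~~~~
~~~++~~~
~~+~~+~~
~^~+~+~~
~++~~~~~
k=23  ~~~~~~~~
~~~~~~~~
~~~++~~~
~~+~~+~~
~+>+~+~~
~++~~~~~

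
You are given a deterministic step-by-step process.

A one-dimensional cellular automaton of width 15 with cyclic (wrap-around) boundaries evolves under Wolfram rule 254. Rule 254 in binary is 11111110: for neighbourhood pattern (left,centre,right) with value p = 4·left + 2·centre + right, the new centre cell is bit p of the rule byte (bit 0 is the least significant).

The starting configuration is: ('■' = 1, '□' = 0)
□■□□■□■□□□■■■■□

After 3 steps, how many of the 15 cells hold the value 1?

15

0) □■□□■□■□□□■■■■□
1) ■■■■■■■■□■■■■■■
2) ■■■■■■■■■■■■■■■
3) ■■■■■■■■■■■■■■■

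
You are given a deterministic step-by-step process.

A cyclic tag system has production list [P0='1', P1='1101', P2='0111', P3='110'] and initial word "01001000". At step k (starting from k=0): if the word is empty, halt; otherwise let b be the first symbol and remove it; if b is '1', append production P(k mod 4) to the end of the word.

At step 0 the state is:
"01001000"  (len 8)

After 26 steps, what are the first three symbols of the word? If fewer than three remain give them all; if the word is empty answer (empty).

step 0: "01001000"  (len 8)
step 1: "1001000"  (len 7)
step 2: "0010001101"  (len 10)
step 3: "010001101"  (len 9)
step 4: "10001101"  (len 8)
step 5: "00011011"  (len 8)
step 6: "0011011"  (len 7)
step 7: "011011"  (len 6)
step 8: "11011"  (len 5)
step 9: "10111"  (len 5)
step 10: "01111101"  (len 8)
step 11: "1111101"  (len 7)
step 12: "111101110"  (len 9)
step 13: "111011101"  (len 9)
step 14: "110111011101"  (len 12)
step 15: "101110111010111"  (len 15)
step 16: "01110111010111110"  (len 17)
step 17: "1110111010111110"  (len 16)
step 18: "1101110101111101101"  (len 19)
step 19: "1011101011111011010111"  (len 22)
step 20: "011101011111011010111110"  (len 24)
step 21: "11101011111011010111110"  (len 23)
step 22: "11010111110110101111101101"  (len 26)
step 23: "10101111101101011111011010111"  (len 29)
step 24: "0101111101101011111011010111110"  (len 31)
step 25: "101111101101011111011010111110"  (len 30)
step 26: "011111011010111110110101111101101"  (len 33)

011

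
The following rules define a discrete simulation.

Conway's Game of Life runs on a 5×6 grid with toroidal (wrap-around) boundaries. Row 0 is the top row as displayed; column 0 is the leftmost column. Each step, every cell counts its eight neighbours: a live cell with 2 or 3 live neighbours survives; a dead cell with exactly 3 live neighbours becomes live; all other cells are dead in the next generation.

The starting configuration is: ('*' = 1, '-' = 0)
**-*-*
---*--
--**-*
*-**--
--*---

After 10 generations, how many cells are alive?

0) **-*-*
---*--
--**-*
*-**--
--*---
1) **-**-
-*-*-*
-*----
----*-
----**
2) -*-*--
-*-*-*
*-*-*-
----**
*-----
3) -*--*-
-*-*-*
***---
**-**-
*---**
4) -***--
---***
------
---**-
--*---
5) -*----
---**-
-----*
---*--
-*--*-
6) --***-
----*-
---*--
----*-
--*---
7) --*-*-
--*-*-
---**-
---*--
--*-*-
8) -**-**
--*-**
--*-*-
--*---
--*-*-
9) ***---
*-*---
-**-**
-**---
--*-**
10) *-*---
------
-----*
------
-----*

4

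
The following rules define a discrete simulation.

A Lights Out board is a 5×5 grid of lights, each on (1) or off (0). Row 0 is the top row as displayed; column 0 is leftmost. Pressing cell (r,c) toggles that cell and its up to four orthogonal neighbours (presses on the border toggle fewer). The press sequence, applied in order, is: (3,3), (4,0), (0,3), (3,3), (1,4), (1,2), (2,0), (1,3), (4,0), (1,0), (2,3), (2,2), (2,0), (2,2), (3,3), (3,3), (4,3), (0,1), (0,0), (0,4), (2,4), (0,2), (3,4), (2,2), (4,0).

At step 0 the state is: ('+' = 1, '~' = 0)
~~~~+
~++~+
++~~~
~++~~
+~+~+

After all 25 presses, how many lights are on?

12

step 0: ~~~~+
~++~+
++~~~
~++~~
+~+~+
step 1: ~~~~+
~++~+
++~+~
~+~++
+~+++
step 2: ~~~~+
~++~+
++~+~
++~++
~++++
step 3: ~~++~
~++++
++~+~
++~++
~++++
step 4: ~~++~
~++++
++~~~
+++~~
~++~+
step 5: ~~+++
~++~~
++~~+
+++~~
~++~+
step 6: ~~~++
~~~+~
+++~+
+++~~
~++~+
step 7: ~~~++
+~~+~
~~+~+
~++~~
~++~+
step 8: ~~~~+
+~+~+
~~+++
~++~~
~++~+
step 9: ~~~~+
+~+~+
~~+++
+++~~
+~+~+
step 10: +~~~+
~++~+
+~+++
+++~~
+~+~+
step 11: +~~~+
~++++
+~~~~
++++~
+~+~+
step 12: +~~~+
~+~++
++++~
++~+~
+~+~+
step 13: +~~~+
++~++
~~++~
~+~+~
+~+~+
step 14: +~~~+
+++++
~+~~~
~+++~
+~+~+
step 15: +~~~+
+++++
~+~+~
~+~~+
+~+++
step 16: +~~~+
+++++
~+~~~
~+++~
+~+~+
step 17: +~~~+
+++++
~+~~~
~++~~
+~~+~
step 18: ~++~+
+~+++
~+~~~
~++~~
+~~+~
step 19: +~+~+
~~+++
~+~~~
~++~~
+~~+~
step 20: +~++~
~~++~
~+~~~
~++~~
+~~+~
step 21: +~++~
~~+++
~+~++
~++~+
+~~+~
step 22: ++~~~
~~~++
~+~++
~++~+
+~~+~
step 23: ++~~~
~~~++
~+~+~
~+++~
+~~++
step 24: ++~~~
~~+++
~~+~~
~+~+~
+~~++
step 25: ++~~~
~~+++
~~+~~
++~+~
~+~++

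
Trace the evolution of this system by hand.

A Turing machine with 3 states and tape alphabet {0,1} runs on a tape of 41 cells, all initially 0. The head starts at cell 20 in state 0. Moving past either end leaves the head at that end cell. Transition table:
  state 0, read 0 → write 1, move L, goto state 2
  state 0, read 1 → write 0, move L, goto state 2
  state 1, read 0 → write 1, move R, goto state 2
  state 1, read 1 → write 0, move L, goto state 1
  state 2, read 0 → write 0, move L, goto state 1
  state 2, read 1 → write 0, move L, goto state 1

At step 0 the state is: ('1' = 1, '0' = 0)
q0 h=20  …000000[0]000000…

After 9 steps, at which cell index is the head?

k=0  q0 h=20  …000000[0]000000…
k=1  q2 h=19  …000000[0]100000…
k=2  q1 h=18  …000000[0]010000…
k=3  q2 h=19  …000001[0]100000…
k=4  q1 h=18  …000000[1]010000…
k=5  q1 h=17  …000000[0]001000…
k=6  q2 h=18  …000001[0]010000…
k=7  q1 h=17  …000000[1]001000…
k=8  q1 h=16  …000000[0]000100…
k=9  q2 h=17  …000001[0]001000…

17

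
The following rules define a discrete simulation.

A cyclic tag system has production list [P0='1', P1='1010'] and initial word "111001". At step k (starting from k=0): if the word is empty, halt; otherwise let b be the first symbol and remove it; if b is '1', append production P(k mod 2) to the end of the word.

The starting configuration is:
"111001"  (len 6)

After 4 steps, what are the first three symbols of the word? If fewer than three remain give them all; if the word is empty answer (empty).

011

step 0: "111001"  (len 6)
step 1: "110011"  (len 6)
step 2: "100111010"  (len 9)
step 3: "001110101"  (len 9)
step 4: "01110101"  (len 8)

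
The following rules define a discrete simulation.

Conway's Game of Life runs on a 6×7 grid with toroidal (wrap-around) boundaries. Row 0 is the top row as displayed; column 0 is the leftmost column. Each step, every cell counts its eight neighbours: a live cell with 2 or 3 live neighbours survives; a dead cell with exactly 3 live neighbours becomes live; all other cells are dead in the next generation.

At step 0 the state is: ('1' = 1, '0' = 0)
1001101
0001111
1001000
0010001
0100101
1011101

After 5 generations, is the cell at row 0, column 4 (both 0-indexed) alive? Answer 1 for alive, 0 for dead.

step 0: 1001101
0001111
1001000
0010001
0100101
1011101
step 1: 0100000
0010000
1011000
0111011
0100101
0010000
step 2: 0110000
0011000
1000101
0000011
0100101
1110000
step 3: 1000000
1011000
1001101
0000100
0110001
0001000
step 4: 0111000
1011100
1110111
0110101
0011000
1110000
step 5: 0000100
0000000
0000000
0000101
0000000
1000000

1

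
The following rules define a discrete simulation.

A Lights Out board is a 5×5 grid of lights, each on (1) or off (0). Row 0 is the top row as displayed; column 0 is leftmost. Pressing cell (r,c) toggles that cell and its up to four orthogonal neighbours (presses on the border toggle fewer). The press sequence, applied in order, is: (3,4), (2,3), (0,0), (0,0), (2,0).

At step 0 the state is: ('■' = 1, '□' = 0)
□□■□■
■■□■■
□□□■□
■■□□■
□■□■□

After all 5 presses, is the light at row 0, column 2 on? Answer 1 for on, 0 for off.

1

gen 0: □□■□■
■■□■■
□□□■□
■■□□■
□■□■□
gen 1: □□■□■
■■□■■
□□□■■
■■□■□
□■□■■
gen 2: □□■□■
■■□□■
□□■□□
■■□□□
□■□■■
gen 3: ■■■□■
□■□□■
□□■□□
■■□□□
□■□■■
gen 4: □□■□■
■■□□■
□□■□□
■■□□□
□■□■■
gen 5: □□■□■
□■□□■
■■■□□
□■□□□
□■□■■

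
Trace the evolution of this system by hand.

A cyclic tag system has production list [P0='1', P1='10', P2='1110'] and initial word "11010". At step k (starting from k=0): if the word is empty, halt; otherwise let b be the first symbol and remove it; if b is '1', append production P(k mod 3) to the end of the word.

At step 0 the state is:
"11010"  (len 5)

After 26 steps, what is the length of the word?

20

step 0: "11010"  (len 5)
step 1: "10101"  (len 5)
step 2: "010110"  (len 6)
step 3: "10110"  (len 5)
step 4: "01101"  (len 5)
step 5: "1101"  (len 4)
step 6: "1011110"  (len 7)
step 7: "0111101"  (len 7)
step 8: "111101"  (len 6)
step 9: "111011110"  (len 9)
step 10: "110111101"  (len 9)
step 11: "1011110110"  (len 10)
step 12: "0111101101110"  (len 13)
step 13: "111101101110"  (len 12)
step 14: "1110110111010"  (len 13)
step 15: "1101101110101110"  (len 16)
step 16: "1011011101011101"  (len 16)
step 17: "01101110101110110"  (len 17)
step 18: "1101110101110110"  (len 16)
step 19: "1011101011101101"  (len 16)
step 20: "01110101110110110"  (len 17)
step 21: "1110101110110110"  (len 16)
step 22: "1101011101101101"  (len 16)
step 23: "10101110110110110"  (len 17)
step 24: "01011101101101101110"  (len 20)
step 25: "1011101101101101110"  (len 19)
step 26: "01110110110110111010"  (len 20)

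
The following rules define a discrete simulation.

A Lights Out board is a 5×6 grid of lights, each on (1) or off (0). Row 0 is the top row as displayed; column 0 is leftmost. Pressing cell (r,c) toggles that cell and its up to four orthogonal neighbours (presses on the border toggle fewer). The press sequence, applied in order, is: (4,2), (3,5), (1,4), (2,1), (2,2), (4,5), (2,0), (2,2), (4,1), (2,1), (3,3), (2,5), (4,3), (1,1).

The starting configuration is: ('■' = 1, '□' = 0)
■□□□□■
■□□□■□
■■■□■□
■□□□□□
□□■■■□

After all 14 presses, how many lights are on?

16

0) ■□□□□■
■□□□■□
■■■□■□
■□□□□□
□□■■■□
1) ■□□□□■
■□□□■□
■■■□■□
■□■□□□
□■□□■□
2) ■□□□□■
■□□□■□
■■■□■■
■□■□■■
□■□□■■
3) ■□□□■■
■□□■□■
■■■□□■
■□■□■■
□■□□■■
4) ■□□□■■
■■□■□■
□□□□□■
■■■□■■
□■□□■■
5) ■□□□■■
■■■■□■
□■■■□■
■■□□■■
□■□□■■
6) ■□□□■■
■■■■□■
□■■■□■
■■□□■□
□■□□□□
7) ■□□□■■
□■■■□■
■□■■□■
□■□□■□
□■□□□□
8) ■□□□■■
□■□■□■
■■□□□■
□■■□■□
□■□□□□
9) ■□□□■■
□■□■□■
■■□□□■
□□■□■□
■□■□□□
10) ■□□□■■
□□□■□■
□□■□□■
□■■□■□
■□■□□□
11) ■□□□■■
□□□■□■
□□■■□■
□■□■□□
■□■■□□
12) ■□□□■■
□□□■□□
□□■■■□
□■□■□■
■□■■□□
13) ■□□□■■
□□□■□□
□□■■■□
□■□□□■
■□□□■□
14) ■■□□■■
■■■■□□
□■■■■□
□■□□□■
■□□□■□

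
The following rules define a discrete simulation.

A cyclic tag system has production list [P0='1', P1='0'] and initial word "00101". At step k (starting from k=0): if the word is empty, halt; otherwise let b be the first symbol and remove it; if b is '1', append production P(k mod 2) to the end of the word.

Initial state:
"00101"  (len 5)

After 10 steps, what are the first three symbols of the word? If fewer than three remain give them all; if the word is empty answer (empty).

0

k=0  "00101"  (len 5)
k=1  "0101"  (len 4)
k=2  "101"  (len 3)
k=3  "011"  (len 3)
k=4  "11"  (len 2)
k=5  "11"  (len 2)
k=6  "10"  (len 2)
k=7  "01"  (len 2)
k=8  "1"  (len 1)
k=9  "1"  (len 1)
k=10  "0"  (len 1)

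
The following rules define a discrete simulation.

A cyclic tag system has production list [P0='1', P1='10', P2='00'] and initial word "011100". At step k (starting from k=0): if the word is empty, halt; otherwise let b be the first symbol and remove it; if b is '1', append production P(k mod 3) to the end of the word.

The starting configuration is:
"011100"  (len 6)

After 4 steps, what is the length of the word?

t=0: "011100"  (len 6)
t=1: "11100"  (len 5)
t=2: "110010"  (len 6)
t=3: "1001000"  (len 7)
t=4: "0010001"  (len 7)

7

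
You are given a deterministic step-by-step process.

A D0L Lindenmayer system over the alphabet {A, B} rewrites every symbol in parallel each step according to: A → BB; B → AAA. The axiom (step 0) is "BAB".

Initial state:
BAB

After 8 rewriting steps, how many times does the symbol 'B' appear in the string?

2592

k=0  BAB
k=1  AAABBAAA
k=2  BBBBBBAAAAAABBBBBB
k=3  AAAAAAAAAAAAAAAAAABBBBBBBBBBBBAAAAAAAAAAAAAAAAAA
k=4  BBBBBBBBBBBBBBBBBBBBBBBBBBBBBBBBBBBBAAAAAAAAAAAAAAAAAAAAAAAAAAAAAAAAAAAABBBBBBBBBBBBBBBBBBBBBBBBBBBBBBBBBBBB
k=5  AAAAAAAAAAAAAAAAAAAAAAAAAAAAAAAAAAAAAAAAAAAAAAAAAAAAAAAAAA…AAAAAAAAAAAAAAAAAAAAAAAAAAAAAAAAAAAAAAAAAAAAAAAAAAAAAAAAAA  (len 288)
k=6  BBBBBBBBBBBBBBBBBBBBBBBBBBBBBBBBBBBBBBBBBBBBBBBBBBBBBBBBBB…BBBBBBBBBBBBBBBBBBBBBBBBBBBBBBBBBBBBBBBBBBBBBBBBBBBBBBBBBB  (len 648)
k=7  AAAAAAAAAAAAAAAAAAAAAAAAAAAAAAAAAAAAAAAAAAAAAAAAAAAAAAAAAA…AAAAAAAAAAAAAAAAAAAAAAAAAAAAAAAAAAAAAAAAAAAAAAAAAAAAAAAAAA  (len 1728)
k=8  BBBBBBBBBBBBBBBBBBBBBBBBBBBBBBBBBBBBBBBBBBBBBBBBBBBBBBBBBB…BBBBBBBBBBBBBBBBBBBBBBBBBBBBBBBBBBBBBBBBBBBBBBBBBBBBBBBBBB  (len 3888)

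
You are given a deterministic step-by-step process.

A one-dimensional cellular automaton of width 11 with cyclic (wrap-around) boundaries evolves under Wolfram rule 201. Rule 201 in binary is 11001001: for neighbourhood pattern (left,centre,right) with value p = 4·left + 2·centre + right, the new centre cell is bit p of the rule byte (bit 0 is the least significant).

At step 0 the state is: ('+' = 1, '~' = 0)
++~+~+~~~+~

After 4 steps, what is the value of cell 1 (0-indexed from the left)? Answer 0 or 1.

1

[0] ++~+~+~~~+~
[1] ++~~~~~+~~~
[2] ++~+++~~~+~
[3] ++~+++~+~~~
[4] ++~+++~~~+~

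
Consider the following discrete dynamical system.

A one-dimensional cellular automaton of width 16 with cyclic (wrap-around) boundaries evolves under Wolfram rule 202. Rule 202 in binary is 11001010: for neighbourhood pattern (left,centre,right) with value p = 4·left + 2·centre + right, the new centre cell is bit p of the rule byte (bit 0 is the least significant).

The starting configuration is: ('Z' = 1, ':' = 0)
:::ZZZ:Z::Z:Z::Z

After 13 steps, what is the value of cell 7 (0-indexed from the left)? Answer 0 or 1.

[0] :::ZZZ:Z::Z:Z::Z
[1] ::ZZZZ:::Z::::Z:
[2] :ZZZZZ::Z::::Z::
[3] ZZZZZZ:Z::::Z:::
[4] ZZZZZZ:::::Z:::Z
[5] ZZZZZZ::::Z:::ZZ
[6] ZZZZZZ:::Z:::ZZZ
[7] ZZZZZZ::Z:::ZZZZ
[8] ZZZZZZ:Z:::ZZZZZ
[9] ZZZZZZ::::ZZZZZZ
[10] ZZZZZZ:::ZZZZZZZ
[11] ZZZZZZ::ZZZZZZZZ
[12] ZZZZZZ:ZZZZZZZZZ
[13] ZZZZZZ:ZZZZZZZZZ

1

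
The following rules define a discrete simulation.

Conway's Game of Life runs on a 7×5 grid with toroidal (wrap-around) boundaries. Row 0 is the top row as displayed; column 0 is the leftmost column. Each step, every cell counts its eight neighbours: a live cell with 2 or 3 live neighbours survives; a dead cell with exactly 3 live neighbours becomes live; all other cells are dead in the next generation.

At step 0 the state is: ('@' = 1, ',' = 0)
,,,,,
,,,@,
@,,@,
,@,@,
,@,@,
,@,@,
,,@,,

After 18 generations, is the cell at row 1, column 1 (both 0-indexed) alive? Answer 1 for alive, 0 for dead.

0

0) ,,,,,
,,,@,
@,,@,
,@,@,
,@,@,
,@,@,
,,@,,
1) ,,,,,
,,,,@
,,,@,
@@,@,
@@,@@
,@,@,
,,@,,
2) ,,,,,
,,,,,
@,@@,
,@,@,
,,,@,
,@,@,
,,@,,
3) ,,,,,
,,,,,
,@@@@
,@,@,
,,,@@
,,,@,
,,@,,
4) ,,,,,
,,@@,
@@,@@
,@,,,
,,,@@
,,@@@
,,,,,
5) ,,,,,
@@@@,
@@,@@
,@,,,
@,,,@
,,@,@
,,,@,
6) ,@,@@
,,,@,
,,,@,
,@@@,
@@,@@
@,,,@
,,,@,
7) ,,,@@
,,,@,
,,,@@
,@,,,
,,,,,
,@@,,
,,@@,
8) ,,,,@
,,@,,
,,@@@
,,,,,
,@@,,
,@@@,
,@,,@
9) @,,@,
,,@,@
,,@@,
,@,,,
,@,@,
,,,@,
,@,,@
10) @@@@,
,@@,@
,@@@,
,@,@,
,,,,,
@,,@@
@,@@@
11) ,,,,,
,,,,@
,,,,@
,@,@,
@,@@,
@@@,,
,,,,,
12) ,,,,,
,,,,,
@,,@@
@@,@,
@,,@,
@,@@@
,@,,,
13) ,,,,,
,,,,@
@@@@,
,@,@,
,,,,,
@,@@,
@@@@@
14) ,@@,,
@@@@@
@@,@,
@@,@@
,@,@@
@,,,,
@,,,,
15) ,,,,,
,,,,,
,,,,,
,,,,,
,@,@,
@@,,,
@,,,,
16) ,,,,,
,,,,,
,,,,,
,,,,,
@@@,,
@@@,@
@@,,,
17) ,,,,,
,,,,,
,,,,,
,@,,,
,,@@@
,,,@@
,,@,@
18) ,,,,,
,,,,,
,,,,,
,,@@,
@,@,@
@,,,,
,,,,@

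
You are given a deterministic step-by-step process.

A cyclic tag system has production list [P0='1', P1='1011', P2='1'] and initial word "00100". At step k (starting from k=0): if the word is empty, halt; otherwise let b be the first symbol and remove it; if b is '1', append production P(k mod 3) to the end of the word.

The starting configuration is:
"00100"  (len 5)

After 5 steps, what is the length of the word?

step 0: "00100"  (len 5)
step 1: "0100"  (len 4)
step 2: "100"  (len 3)
step 3: "001"  (len 3)
step 4: "01"  (len 2)
step 5: "1"  (len 1)

1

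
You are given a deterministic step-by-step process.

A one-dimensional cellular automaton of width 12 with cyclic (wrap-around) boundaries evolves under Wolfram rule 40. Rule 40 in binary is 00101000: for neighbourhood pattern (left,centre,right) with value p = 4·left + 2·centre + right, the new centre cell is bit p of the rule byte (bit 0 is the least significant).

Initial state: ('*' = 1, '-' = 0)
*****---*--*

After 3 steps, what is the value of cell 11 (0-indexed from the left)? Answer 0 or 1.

0

0) *****---*--*
1) -----------*
2) ------------
3) ------------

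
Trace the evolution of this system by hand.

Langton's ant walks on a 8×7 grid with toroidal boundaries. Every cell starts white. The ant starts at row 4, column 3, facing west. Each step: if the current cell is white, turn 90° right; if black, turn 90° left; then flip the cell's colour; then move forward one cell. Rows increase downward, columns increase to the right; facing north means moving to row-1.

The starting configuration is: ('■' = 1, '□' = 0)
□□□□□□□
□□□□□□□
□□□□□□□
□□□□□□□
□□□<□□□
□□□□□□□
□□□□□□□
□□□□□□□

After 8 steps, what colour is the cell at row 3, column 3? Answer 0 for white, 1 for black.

1

k=0  □□□□□□□
□□□□□□□
□□□□□□□
□□□□□□□
□□□<□□□
□□□□□□□
□□□□□□□
□□□□□□□
k=1  □□□□□□□
□□□□□□□
□□□□□□□
□□□^□□□
□□□■□□□
□□□□□□□
□□□□□□□
□□□□□□□
k=2  □□□□□□□
□□□□□□□
□□□□□□□
□□□■>□□
□□□■□□□
□□□□□□□
□□□□□□□
□□□□□□□
k=3  □□□□□□□
□□□□□□□
□□□□□□□
□□□■■□□
□□□■v□□
□□□□□□□
□□□□□□□
□□□□□□□
k=4  □□□□□□□
□□□□□□□
□□□□□□□
□□□■■□□
□□□<■□□
□□□□□□□
□□□□□□□
□□□□□□□
k=5  □□□□□□□
□□□□□□□
□□□□□□□
□□□■■□□
□□□□■□□
□□□v□□□
□□□□□□□
□□□□□□□
k=6  □□□□□□□
□□□□□□□
□□□□□□□
□□□■■□□
□□□□■□□
□□<■□□□
□□□□□□□
□□□□□□□
k=7  □□□□□□□
□□□□□□□
□□□□□□□
□□□■■□□
□□^□■□□
□□■■□□□
□□□□□□□
□□□□□□□
k=8  □□□□□□□
□□□□□□□
□□□□□□□
□□□■■□□
□□■>■□□
□□■■□□□
□□□□□□□
□□□□□□□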